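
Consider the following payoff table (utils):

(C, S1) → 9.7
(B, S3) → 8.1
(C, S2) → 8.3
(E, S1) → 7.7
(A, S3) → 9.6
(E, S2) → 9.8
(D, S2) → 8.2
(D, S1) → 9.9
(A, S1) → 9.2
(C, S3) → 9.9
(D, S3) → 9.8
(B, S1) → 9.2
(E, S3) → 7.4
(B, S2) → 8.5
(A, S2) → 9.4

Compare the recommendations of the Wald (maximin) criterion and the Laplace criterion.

maximin → A; laplace → A (agree)

Row minima: A=9.2, B=8.1, C=8.3, D=8.2, E=7.4
Best worst-case = 9.2 → A.
Row averages: A=9.4, B=8.6, C=9.3, D=9.3, E=8.3
Highest average = 9.4 → A.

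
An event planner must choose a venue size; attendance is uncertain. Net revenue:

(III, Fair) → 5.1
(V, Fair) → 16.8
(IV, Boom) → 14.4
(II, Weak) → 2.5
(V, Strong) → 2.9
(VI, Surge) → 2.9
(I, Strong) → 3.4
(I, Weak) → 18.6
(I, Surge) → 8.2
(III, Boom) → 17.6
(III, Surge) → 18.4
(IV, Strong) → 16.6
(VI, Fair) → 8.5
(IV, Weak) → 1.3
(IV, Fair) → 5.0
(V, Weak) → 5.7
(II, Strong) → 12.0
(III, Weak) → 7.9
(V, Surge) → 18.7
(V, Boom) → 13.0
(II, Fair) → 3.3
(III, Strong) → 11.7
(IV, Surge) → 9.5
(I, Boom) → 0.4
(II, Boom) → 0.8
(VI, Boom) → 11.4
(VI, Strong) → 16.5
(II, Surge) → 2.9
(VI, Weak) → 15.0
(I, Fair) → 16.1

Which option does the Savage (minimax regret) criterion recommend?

III

Column bests: Weak=18.6, Fair=16.8, Strong=16.6, Boom=17.6, Surge=18.7.
I regrets: 0.0, 0.7, 13.2, 17.2, 10.5 → max 17.2
II regrets: 16.1, 13.5, 4.6, 16.8, 15.8 → max 16.8
III regrets: 10.7, 11.7, 4.9, 0.0, 0.3 → max 11.7
IV regrets: 17.3, 11.8, 0.0, 3.2, 9.2 → max 17.3
V regrets: 12.9, 0.0, 13.7, 4.6, 0.0 → max 13.7
VI regrets: 3.6, 8.3, 0.1, 6.2, 15.8 → max 15.8
Smallest max regret = 11.7 → III.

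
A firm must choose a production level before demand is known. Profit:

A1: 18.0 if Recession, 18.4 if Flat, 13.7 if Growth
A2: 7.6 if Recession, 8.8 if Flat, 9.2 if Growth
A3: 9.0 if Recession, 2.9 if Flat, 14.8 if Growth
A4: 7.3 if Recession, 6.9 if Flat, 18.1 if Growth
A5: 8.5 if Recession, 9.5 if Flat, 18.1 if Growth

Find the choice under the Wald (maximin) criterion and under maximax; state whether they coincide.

Row minima: A1=13.7, A2=7.6, A3=2.9, A4=6.9, A5=8.5
Best worst-case = 13.7 → A1.
Row maxima: A1=18.4, A2=9.2, A3=14.8, A4=18.1, A5=18.1
Best best-case = 18.4 → A1.

maximin → A1; maximax → A1 (agree)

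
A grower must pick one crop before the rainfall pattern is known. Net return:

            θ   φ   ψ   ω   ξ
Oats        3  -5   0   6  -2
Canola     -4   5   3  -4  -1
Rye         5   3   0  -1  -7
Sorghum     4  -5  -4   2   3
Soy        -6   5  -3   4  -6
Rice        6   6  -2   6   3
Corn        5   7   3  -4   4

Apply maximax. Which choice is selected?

Row maxima: Oats=6, Canola=5, Rye=5, Sorghum=4, Soy=5, Rice=6, Corn=7
Best best-case = 7 → Corn.

Corn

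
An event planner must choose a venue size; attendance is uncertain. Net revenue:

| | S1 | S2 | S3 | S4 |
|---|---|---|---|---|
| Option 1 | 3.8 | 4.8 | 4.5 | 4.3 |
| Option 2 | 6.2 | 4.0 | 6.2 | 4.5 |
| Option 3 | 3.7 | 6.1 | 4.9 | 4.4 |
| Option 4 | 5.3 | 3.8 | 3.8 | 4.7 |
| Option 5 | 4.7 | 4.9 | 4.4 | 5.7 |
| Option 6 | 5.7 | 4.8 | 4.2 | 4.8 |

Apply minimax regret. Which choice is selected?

Column bests: S1=6.2, S2=6.1, S3=6.2, S4=5.7.
Option 1 regrets: 2.4, 1.3, 1.7, 1.4 → max 2.4
Option 2 regrets: 0.0, 2.1, 0.0, 1.2 → max 2.1
Option 3 regrets: 2.5, 0.0, 1.3, 1.3 → max 2.5
Option 4 regrets: 0.9, 2.3, 2.4, 1.0 → max 2.4
Option 5 regrets: 1.5, 1.2, 1.8, 0.0 → max 1.8
Option 6 regrets: 0.5, 1.3, 2.0, 0.9 → max 2.0
Smallest max regret = 1.8 → Option 5.

Option 5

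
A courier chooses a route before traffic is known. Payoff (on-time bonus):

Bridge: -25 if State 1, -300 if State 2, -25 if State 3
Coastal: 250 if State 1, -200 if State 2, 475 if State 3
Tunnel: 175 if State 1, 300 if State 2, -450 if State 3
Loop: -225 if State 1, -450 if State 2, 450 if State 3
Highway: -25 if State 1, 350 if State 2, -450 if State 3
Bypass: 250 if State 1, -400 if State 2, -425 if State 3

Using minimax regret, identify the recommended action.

Coastal

Column bests: State 1=250, State 2=350, State 3=475.
Bridge regrets: 275, 650, 500 → max 650
Coastal regrets: 0, 550, 0 → max 550
Tunnel regrets: 75, 50, 925 → max 925
Loop regrets: 475, 800, 25 → max 800
Highway regrets: 275, 0, 925 → max 925
Bypass regrets: 0, 750, 900 → max 900
Smallest max regret = 550 → Coastal.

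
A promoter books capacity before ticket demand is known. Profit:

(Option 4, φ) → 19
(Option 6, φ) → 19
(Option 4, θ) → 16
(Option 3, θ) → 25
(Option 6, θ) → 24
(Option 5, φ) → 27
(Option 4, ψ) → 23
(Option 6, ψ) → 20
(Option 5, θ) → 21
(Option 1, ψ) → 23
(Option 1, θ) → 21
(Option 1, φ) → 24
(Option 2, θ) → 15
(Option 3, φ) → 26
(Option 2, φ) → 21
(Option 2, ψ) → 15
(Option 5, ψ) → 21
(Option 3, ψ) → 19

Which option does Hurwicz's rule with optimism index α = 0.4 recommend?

Option 5

Option 1: 0.4·24 + 0.6·21 = 22.2
Option 2: 0.4·21 + 0.6·15 = 17.4
Option 3: 0.4·26 + 0.6·19 = 21.8
Option 4: 0.4·23 + 0.6·16 = 18.8
Option 5: 0.4·27 + 0.6·21 = 23.4
Option 6: 0.4·24 + 0.6·19 = 21
Highest Hurwicz score = 23.4 → Option 5.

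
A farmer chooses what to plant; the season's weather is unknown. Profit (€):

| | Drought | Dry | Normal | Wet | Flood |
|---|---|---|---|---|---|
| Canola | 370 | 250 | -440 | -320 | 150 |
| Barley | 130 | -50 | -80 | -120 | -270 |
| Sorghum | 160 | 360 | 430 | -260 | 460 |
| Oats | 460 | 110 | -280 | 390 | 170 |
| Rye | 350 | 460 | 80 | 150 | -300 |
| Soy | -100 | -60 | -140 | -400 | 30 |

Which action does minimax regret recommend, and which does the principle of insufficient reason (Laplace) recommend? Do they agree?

minimax regret → Sorghum; laplace → Sorghum (agree)

Column bests: Drought=460, Dry=460, Normal=430, Wet=390, Flood=460.
Canola regrets: 90, 210, 870, 710, 310 → max 870
Barley regrets: 330, 510, 510, 510, 730 → max 730
Sorghum regrets: 300, 100, 0, 650, 0 → max 650
Oats regrets: 0, 350, 710, 0, 290 → max 710
Rye regrets: 110, 0, 350, 240, 760 → max 760
Soy regrets: 560, 520, 570, 790, 430 → max 790
Smallest max regret = 650 → Sorghum.
Row averages: Canola=2, Barley=-78, Sorghum=230, Oats=170, Rye=148, Soy=-134
Highest average = 230 → Sorghum.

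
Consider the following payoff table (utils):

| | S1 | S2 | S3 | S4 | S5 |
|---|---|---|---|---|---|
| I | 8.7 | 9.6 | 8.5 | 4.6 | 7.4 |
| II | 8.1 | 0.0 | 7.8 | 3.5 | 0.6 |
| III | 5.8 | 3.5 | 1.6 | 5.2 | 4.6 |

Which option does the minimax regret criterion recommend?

I

Column bests: S1=8.7, S2=9.6, S3=8.5, S4=5.2, S5=7.4.
I regrets: 0.0, 0.0, 0.0, 0.6, 0.0 → max 0.6
II regrets: 0.6, 9.6, 0.7, 1.7, 6.8 → max 9.6
III regrets: 2.9, 6.1, 6.9, 0.0, 2.8 → max 6.9
Smallest max regret = 0.6 → I.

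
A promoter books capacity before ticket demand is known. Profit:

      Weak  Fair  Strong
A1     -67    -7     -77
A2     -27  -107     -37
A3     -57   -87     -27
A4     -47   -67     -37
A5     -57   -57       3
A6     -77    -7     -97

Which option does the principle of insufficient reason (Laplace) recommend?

Row averages: A1=-151/3, A2=-57, A3=-57, A4=-151/3, A5=-37, A6=-181/3
Highest average = -37 → A5.

A5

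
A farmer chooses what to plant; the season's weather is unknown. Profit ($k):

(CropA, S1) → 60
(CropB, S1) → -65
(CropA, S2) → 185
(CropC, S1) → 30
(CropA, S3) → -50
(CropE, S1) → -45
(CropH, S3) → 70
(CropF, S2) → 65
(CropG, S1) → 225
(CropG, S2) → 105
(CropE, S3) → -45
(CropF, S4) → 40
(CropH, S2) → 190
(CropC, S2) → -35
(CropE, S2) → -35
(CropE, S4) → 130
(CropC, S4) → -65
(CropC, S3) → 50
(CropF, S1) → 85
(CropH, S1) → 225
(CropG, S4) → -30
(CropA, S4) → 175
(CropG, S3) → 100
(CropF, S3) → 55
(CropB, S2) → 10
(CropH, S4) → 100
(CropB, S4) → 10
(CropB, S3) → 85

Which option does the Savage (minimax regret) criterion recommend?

Column bests: S1=225, S2=190, S3=100, S4=175.
CropF regrets: 140, 125, 45, 135 → max 140
CropC regrets: 195, 225, 50, 240 → max 240
CropH regrets: 0, 0, 30, 75 → max 75
CropG regrets: 0, 85, 0, 205 → max 205
CropE regrets: 270, 225, 145, 45 → max 270
CropB regrets: 290, 180, 15, 165 → max 290
CropA regrets: 165, 5, 150, 0 → max 165
Smallest max regret = 75 → CropH.

CropH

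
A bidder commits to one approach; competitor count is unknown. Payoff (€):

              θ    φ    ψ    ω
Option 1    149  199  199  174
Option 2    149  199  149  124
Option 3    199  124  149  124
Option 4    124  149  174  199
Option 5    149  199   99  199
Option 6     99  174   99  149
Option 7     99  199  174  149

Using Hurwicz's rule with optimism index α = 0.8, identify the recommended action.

Option 1

Option 1: 0.8·199 + 0.2·149 = 189
Option 2: 0.8·199 + 0.2·124 = 184
Option 3: 0.8·199 + 0.2·124 = 184
Option 4: 0.8·199 + 0.2·124 = 184
Option 5: 0.8·199 + 0.2·99 = 179
Option 6: 0.8·174 + 0.2·99 = 159
Option 7: 0.8·199 + 0.2·99 = 179
Highest Hurwicz score = 189 → Option 1.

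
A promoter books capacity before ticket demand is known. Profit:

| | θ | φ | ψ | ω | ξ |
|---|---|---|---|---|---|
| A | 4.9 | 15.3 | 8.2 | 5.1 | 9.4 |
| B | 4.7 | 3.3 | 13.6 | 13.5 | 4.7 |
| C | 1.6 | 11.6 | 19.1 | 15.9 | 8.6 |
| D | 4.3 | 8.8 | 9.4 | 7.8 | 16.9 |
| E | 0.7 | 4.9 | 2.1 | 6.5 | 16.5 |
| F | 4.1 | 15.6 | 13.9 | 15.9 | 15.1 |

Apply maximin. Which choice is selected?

Row minima: A=4.9, B=3.3, C=1.6, D=4.3, E=0.7, F=4.1
Best worst-case = 4.9 → A.

A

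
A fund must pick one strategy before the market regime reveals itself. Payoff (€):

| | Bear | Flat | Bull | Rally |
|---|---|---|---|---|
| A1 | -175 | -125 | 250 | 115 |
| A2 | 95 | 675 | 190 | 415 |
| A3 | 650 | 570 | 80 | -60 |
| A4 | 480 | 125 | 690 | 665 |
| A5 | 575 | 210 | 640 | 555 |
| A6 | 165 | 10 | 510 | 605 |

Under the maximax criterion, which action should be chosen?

A4

Row maxima: A1=250, A2=675, A3=650, A4=690, A5=640, A6=605
Best best-case = 690 → A4.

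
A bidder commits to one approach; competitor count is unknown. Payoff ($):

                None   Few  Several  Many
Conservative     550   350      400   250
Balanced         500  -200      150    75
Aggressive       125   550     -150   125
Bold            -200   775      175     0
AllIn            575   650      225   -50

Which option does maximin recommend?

Conservative

Row minima: Conservative=250, Balanced=-200, Aggressive=-150, Bold=-200, AllIn=-50
Best worst-case = 250 → Conservative.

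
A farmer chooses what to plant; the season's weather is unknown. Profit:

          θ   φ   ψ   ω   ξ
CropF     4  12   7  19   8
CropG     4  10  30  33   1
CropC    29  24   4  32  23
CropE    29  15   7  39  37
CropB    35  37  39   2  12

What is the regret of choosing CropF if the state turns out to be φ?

Best payoff under φ is 37.
Regret = 37 − 12 = 25.

25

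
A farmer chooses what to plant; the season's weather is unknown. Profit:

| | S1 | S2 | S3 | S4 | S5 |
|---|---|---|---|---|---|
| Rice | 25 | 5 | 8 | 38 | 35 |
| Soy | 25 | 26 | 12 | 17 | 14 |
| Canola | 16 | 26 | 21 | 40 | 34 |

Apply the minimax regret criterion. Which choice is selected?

Column bests: S1=25, S2=26, S3=21, S4=40, S5=35.
Rice regrets: 0, 21, 13, 2, 0 → max 21
Soy regrets: 0, 0, 9, 23, 21 → max 23
Canola regrets: 9, 0, 0, 0, 1 → max 9
Smallest max regret = 9 → Canola.

Canola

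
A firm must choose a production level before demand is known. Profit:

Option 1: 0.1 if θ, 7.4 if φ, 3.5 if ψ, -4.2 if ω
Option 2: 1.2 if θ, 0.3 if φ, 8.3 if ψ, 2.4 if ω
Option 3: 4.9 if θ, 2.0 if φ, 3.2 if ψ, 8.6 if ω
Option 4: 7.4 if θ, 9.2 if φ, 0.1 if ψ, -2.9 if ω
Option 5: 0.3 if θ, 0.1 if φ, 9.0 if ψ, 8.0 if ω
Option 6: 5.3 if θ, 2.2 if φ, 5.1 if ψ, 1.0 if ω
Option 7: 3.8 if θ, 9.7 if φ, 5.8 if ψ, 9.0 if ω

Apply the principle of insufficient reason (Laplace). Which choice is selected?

Option 7

Row averages: Option 1=1.7, Option 2=3.05, Option 3=4.675, Option 4=3.45, Option 5=4.35, Option 6=3.4, Option 7=7.075
Highest average = 7.075 → Option 7.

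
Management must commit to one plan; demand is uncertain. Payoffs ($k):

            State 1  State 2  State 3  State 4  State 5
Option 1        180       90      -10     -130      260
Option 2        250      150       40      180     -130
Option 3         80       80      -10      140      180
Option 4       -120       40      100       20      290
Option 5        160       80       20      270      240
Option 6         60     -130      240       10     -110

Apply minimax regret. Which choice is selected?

Column bests: State 1=250, State 2=150, State 3=240, State 4=270, State 5=290.
Option 1 regrets: 70, 60, 250, 400, 30 → max 400
Option 2 regrets: 0, 0, 200, 90, 420 → max 420
Option 3 regrets: 170, 70, 250, 130, 110 → max 250
Option 4 regrets: 370, 110, 140, 250, 0 → max 370
Option 5 regrets: 90, 70, 220, 0, 50 → max 220
Option 6 regrets: 190, 280, 0, 260, 400 → max 400
Smallest max regret = 220 → Option 5.

Option 5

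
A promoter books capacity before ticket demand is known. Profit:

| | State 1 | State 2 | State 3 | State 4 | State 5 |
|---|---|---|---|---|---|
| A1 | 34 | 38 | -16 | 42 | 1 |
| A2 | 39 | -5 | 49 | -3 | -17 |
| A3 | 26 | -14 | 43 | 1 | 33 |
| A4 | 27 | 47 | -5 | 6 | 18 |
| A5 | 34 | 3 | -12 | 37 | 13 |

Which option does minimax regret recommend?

Column bests: State 1=39, State 2=47, State 3=49, State 4=42, State 5=33.
A1 regrets: 5, 9, 65, 0, 32 → max 65
A2 regrets: 0, 52, 0, 45, 50 → max 52
A3 regrets: 13, 61, 6, 41, 0 → max 61
A4 regrets: 12, 0, 54, 36, 15 → max 54
A5 regrets: 5, 44, 61, 5, 20 → max 61
Smallest max regret = 52 → A2.

A2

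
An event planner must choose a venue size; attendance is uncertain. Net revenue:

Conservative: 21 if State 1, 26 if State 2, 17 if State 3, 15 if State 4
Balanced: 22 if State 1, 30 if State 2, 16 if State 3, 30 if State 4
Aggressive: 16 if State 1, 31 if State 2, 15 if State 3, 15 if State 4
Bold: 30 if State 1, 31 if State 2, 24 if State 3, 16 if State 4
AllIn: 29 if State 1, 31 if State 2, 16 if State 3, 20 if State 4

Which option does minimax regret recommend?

Column bests: State 1=30, State 2=31, State 3=24, State 4=30.
Conservative regrets: 9, 5, 7, 15 → max 15
Balanced regrets: 8, 1, 8, 0 → max 8
Aggressive regrets: 14, 0, 9, 15 → max 15
Bold regrets: 0, 0, 0, 14 → max 14
AllIn regrets: 1, 0, 8, 10 → max 10
Smallest max regret = 8 → Balanced.

Balanced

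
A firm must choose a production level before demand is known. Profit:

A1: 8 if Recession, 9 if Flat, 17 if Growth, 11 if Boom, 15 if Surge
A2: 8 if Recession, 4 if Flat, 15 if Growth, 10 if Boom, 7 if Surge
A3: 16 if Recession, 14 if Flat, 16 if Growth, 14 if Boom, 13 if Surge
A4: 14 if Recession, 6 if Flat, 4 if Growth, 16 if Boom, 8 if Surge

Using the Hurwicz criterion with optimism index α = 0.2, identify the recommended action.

A1: 0.2·17 + 0.8·8 = 9.8
A2: 0.2·15 + 0.8·4 = 6.2
A3: 0.2·16 + 0.8·13 = 13.6
A4: 0.2·16 + 0.8·4 = 6.4
Highest Hurwicz score = 13.6 → A3.

A3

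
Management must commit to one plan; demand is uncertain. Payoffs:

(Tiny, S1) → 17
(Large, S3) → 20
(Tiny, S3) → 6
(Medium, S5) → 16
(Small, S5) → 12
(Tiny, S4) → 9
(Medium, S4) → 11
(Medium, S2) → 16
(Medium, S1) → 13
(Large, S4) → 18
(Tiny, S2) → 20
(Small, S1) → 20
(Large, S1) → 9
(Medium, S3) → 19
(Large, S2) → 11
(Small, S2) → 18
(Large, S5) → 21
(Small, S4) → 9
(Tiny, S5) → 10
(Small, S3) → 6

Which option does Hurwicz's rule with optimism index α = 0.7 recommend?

Large

Tiny: 0.7·20 + 0.3·6 = 15.8
Small: 0.7·20 + 0.3·6 = 15.8
Medium: 0.7·19 + 0.3·11 = 16.6
Large: 0.7·21 + 0.3·9 = 17.4
Highest Hurwicz score = 17.4 → Large.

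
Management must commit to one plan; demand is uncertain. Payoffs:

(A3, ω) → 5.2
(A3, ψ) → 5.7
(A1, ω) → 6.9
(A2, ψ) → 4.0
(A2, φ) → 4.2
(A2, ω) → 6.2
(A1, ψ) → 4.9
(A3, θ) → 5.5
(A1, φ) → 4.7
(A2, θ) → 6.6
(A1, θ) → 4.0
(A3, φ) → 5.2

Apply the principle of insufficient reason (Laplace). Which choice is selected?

A3

Row averages: A1=5.125, A2=5.25, A3=5.4
Highest average = 5.4 → A3.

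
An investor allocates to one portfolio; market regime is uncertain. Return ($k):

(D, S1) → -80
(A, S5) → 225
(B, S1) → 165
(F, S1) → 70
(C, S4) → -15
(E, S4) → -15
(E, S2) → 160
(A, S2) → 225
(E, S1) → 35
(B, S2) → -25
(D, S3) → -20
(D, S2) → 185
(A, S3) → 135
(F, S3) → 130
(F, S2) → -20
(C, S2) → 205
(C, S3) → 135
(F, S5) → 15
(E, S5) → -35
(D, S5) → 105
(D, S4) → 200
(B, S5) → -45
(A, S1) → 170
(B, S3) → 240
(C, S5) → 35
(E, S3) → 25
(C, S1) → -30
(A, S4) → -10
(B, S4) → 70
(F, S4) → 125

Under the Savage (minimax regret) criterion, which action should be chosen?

A

Column bests: S1=170, S2=225, S3=240, S4=200, S5=225.
A regrets: 0, 0, 105, 210, 0 → max 210
B regrets: 5, 250, 0, 130, 270 → max 270
C regrets: 200, 20, 105, 215, 190 → max 215
D regrets: 250, 40, 260, 0, 120 → max 260
E regrets: 135, 65, 215, 215, 260 → max 260
F regrets: 100, 245, 110, 75, 210 → max 245
Smallest max regret = 210 → A.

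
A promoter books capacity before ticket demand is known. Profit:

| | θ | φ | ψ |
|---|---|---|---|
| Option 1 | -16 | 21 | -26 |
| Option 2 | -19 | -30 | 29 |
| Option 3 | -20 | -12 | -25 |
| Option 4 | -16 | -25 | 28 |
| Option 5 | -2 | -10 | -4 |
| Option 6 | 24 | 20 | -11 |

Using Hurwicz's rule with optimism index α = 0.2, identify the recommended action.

Option 6

Option 1: 0.2·21 + 0.8·(-26) = -16.6
Option 2: 0.2·29 + 0.8·(-30) = -18.2
Option 3: 0.2·(-12) + 0.8·(-25) = -22.4
Option 4: 0.2·28 + 0.8·(-25) = -14.4
Option 5: 0.2·(-2) + 0.8·(-10) = -8.4
Option 6: 0.2·24 + 0.8·(-11) = -4
Highest Hurwicz score = -4 → Option 6.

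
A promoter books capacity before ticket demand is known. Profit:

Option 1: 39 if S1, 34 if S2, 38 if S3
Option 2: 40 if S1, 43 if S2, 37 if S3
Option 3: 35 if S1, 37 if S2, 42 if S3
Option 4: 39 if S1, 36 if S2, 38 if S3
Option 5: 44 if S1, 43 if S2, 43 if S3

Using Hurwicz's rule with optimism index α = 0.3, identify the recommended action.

Option 1: 0.3·39 + 0.7·34 = 35.5
Option 2: 0.3·43 + 0.7·37 = 38.8
Option 3: 0.3·42 + 0.7·35 = 37.1
Option 4: 0.3·39 + 0.7·36 = 36.9
Option 5: 0.3·44 + 0.7·43 = 43.3
Highest Hurwicz score = 43.3 → Option 5.

Option 5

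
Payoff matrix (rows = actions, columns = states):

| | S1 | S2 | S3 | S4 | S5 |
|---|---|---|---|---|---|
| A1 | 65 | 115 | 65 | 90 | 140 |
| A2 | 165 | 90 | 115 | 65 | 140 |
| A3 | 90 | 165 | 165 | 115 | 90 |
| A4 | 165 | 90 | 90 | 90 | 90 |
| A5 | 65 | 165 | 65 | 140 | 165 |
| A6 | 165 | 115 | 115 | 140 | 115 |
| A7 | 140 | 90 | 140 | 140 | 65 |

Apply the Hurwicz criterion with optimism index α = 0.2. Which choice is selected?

A1: 0.2·140 + 0.8·65 = 80
A2: 0.2·165 + 0.8·65 = 85
A3: 0.2·165 + 0.8·90 = 105
A4: 0.2·165 + 0.8·90 = 105
A5: 0.2·165 + 0.8·65 = 85
A6: 0.2·165 + 0.8·115 = 125
A7: 0.2·140 + 0.8·65 = 80
Highest Hurwicz score = 125 → A6.

A6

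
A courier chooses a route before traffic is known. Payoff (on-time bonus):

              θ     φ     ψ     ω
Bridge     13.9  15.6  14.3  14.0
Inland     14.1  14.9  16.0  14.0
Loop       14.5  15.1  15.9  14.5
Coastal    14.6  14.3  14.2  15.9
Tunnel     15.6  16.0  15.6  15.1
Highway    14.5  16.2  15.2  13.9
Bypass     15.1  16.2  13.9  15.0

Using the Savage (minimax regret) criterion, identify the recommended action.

Column bests: θ=15.6, φ=16.2, ψ=16.0, ω=15.9.
Bridge regrets: 1.7, 0.6, 1.7, 1.9 → max 1.9
Inland regrets: 1.5, 1.3, 0.0, 1.9 → max 1.9
Loop regrets: 1.1, 1.1, 0.1, 1.4 → max 1.4
Coastal regrets: 1.0, 1.9, 1.8, 0.0 → max 1.9
Tunnel regrets: 0.0, 0.2, 0.4, 0.8 → max 0.8
Highway regrets: 1.1, 0.0, 0.8, 2.0 → max 2.0
Bypass regrets: 0.5, 0.0, 2.1, 0.9 → max 2.1
Smallest max regret = 0.8 → Tunnel.

Tunnel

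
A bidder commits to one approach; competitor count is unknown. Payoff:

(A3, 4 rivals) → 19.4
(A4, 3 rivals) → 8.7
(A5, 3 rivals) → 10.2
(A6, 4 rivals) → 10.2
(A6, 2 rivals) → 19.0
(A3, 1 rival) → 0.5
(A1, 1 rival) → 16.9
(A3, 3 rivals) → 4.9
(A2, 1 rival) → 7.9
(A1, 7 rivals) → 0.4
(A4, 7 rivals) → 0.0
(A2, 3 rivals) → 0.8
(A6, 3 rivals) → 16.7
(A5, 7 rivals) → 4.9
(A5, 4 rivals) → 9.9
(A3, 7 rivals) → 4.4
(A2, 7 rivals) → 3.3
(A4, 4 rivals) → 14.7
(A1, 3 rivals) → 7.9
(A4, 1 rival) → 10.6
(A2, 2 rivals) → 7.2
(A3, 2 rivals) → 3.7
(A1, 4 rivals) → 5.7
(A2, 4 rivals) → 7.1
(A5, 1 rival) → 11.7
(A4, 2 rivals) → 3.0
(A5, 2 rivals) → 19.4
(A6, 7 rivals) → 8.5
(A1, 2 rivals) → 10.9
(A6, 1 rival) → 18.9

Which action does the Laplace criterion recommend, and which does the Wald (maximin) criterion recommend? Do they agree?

laplace → A6; maximin → A6 (agree)

Row averages: A1=8.36, A2=5.26, A3=6.58, A4=7.4, A5=11.22, A6=14.66
Highest average = 14.66 → A6.
Row minima: A1=0.4, A2=0.8, A3=0.5, A4=0.0, A5=4.9, A6=8.5
Best worst-case = 8.5 → A6.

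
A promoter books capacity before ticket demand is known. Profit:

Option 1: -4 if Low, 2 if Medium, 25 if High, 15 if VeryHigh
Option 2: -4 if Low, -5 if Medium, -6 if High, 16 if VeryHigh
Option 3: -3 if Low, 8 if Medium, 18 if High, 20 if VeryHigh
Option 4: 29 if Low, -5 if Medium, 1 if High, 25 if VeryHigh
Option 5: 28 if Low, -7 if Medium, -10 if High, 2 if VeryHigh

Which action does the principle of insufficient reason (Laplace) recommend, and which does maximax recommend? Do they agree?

laplace → Option 4; maximax → Option 4 (agree)

Row averages: Option 1=9.5, Option 2=0.25, Option 3=10.75, Option 4=12.5, Option 5=3.25
Highest average = 12.5 → Option 4.
Row maxima: Option 1=25, Option 2=16, Option 3=20, Option 4=29, Option 5=28
Best best-case = 29 → Option 4.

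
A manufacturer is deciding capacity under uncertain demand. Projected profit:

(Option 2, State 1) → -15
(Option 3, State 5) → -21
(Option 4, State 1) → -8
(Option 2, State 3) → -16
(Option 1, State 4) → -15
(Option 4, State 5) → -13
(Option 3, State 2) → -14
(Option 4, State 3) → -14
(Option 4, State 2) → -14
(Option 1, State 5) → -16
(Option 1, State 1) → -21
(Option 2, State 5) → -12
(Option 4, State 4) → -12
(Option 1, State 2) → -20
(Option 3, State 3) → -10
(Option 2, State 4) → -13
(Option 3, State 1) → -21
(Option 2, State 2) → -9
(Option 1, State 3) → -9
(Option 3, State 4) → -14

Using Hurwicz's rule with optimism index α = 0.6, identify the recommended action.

Option 4

Option 1: 0.6·(-9) + 0.4·(-21) = -13.8
Option 2: 0.6·(-9) + 0.4·(-16) = -11.8
Option 3: 0.6·(-10) + 0.4·(-21) = -14.4
Option 4: 0.6·(-8) + 0.4·(-14) = -10.4
Highest Hurwicz score = -10.4 → Option 4.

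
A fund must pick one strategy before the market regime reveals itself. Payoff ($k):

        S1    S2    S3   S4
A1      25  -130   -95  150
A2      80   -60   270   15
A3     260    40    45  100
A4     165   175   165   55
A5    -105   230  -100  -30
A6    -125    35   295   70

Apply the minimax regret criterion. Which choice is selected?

A4

Column bests: S1=260, S2=230, S3=295, S4=150.
A1 regrets: 235, 360, 390, 0 → max 390
A2 regrets: 180, 290, 25, 135 → max 290
A3 regrets: 0, 190, 250, 50 → max 250
A4 regrets: 95, 55, 130, 95 → max 130
A5 regrets: 365, 0, 395, 180 → max 395
A6 regrets: 385, 195, 0, 80 → max 385
Smallest max regret = 130 → A4.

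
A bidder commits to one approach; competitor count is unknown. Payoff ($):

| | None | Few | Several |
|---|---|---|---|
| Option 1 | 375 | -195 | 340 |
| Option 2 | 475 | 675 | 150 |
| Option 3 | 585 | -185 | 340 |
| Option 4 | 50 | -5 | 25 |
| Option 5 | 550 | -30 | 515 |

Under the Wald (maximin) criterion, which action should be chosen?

Row minima: Option 1=-195, Option 2=150, Option 3=-185, Option 4=-5, Option 5=-30
Best worst-case = 150 → Option 2.

Option 2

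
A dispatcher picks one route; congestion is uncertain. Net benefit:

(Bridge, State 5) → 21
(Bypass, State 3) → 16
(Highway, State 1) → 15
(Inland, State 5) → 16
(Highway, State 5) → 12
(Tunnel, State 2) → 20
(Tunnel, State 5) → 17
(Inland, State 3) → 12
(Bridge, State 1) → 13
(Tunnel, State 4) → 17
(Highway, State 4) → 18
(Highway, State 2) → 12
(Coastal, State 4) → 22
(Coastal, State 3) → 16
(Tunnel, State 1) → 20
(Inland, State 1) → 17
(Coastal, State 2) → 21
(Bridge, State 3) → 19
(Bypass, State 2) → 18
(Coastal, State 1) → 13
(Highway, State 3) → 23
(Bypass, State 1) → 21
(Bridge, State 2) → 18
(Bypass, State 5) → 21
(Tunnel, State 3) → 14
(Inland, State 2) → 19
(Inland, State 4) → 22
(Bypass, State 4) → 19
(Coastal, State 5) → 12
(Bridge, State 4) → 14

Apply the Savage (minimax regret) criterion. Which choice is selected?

Column bests: State 1=21, State 2=21, State 3=23, State 4=22, State 5=21.
Tunnel regrets: 1, 1, 9, 5, 4 → max 9
Coastal regrets: 8, 0, 7, 0, 9 → max 9
Highway regrets: 6, 9, 0, 4, 9 → max 9
Bridge regrets: 8, 3, 4, 8, 0 → max 8
Bypass regrets: 0, 3, 7, 3, 0 → max 7
Inland regrets: 4, 2, 11, 0, 5 → max 11
Smallest max regret = 7 → Bypass.

Bypass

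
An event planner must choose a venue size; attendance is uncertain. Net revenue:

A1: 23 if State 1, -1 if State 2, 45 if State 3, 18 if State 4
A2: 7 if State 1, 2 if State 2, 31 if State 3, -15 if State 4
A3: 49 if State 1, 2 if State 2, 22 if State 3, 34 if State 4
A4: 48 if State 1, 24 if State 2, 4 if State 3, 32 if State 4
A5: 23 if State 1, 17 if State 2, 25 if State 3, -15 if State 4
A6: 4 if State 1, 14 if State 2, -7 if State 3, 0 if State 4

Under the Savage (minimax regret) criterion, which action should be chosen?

Column bests: State 1=49, State 2=24, State 3=45, State 4=34.
A1 regrets: 26, 25, 0, 16 → max 26
A2 regrets: 42, 22, 14, 49 → max 49
A3 regrets: 0, 22, 23, 0 → max 23
A4 regrets: 1, 0, 41, 2 → max 41
A5 regrets: 26, 7, 20, 49 → max 49
A6 regrets: 45, 10, 52, 34 → max 52
Smallest max regret = 23 → A3.

A3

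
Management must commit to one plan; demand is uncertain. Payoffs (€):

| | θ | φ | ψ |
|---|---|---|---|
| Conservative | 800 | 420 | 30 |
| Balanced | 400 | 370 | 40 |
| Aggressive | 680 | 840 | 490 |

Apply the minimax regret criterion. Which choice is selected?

Aggressive

Column bests: θ=800, φ=840, ψ=490.
Conservative regrets: 0, 420, 460 → max 460
Balanced regrets: 400, 470, 450 → max 470
Aggressive regrets: 120, 0, 0 → max 120
Smallest max regret = 120 → Aggressive.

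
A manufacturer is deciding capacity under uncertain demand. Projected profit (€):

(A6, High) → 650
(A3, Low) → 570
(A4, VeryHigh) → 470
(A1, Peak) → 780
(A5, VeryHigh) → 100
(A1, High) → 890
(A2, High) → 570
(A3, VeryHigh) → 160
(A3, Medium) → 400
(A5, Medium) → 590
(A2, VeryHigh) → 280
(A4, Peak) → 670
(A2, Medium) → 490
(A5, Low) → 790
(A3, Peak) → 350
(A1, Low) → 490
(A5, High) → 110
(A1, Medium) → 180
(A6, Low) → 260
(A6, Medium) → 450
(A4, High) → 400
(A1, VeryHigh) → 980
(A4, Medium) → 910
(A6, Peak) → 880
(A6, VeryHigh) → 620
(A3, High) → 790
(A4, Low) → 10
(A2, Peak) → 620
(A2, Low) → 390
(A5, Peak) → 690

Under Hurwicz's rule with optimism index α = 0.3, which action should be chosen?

A1: 0.3·980 + 0.7·180 = 420
A2: 0.3·620 + 0.7·280 = 382
A3: 0.3·790 + 0.7·160 = 349
A4: 0.3·910 + 0.7·10 = 280
A5: 0.3·790 + 0.7·100 = 307
A6: 0.3·880 + 0.7·260 = 446
Highest Hurwicz score = 446 → A6.

A6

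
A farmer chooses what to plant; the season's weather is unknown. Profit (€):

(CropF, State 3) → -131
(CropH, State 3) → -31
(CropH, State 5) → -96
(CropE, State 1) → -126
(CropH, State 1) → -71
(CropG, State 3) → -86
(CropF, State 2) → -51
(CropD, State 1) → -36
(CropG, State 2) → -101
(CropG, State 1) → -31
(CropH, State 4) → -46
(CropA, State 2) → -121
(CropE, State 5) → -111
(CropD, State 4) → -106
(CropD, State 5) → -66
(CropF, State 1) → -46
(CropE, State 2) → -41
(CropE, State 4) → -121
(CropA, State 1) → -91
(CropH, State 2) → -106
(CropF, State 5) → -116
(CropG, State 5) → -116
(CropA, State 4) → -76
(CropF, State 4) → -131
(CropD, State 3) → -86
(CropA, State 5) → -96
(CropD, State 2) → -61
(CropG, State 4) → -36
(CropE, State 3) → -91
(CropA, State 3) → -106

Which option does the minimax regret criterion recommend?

Column bests: State 1=-31, State 2=-41, State 3=-31, State 4=-36, State 5=-66.
CropH regrets: 40, 65, 0, 10, 30 → max 65
CropE regrets: 95, 0, 60, 85, 45 → max 95
CropD regrets: 5, 20, 55, 70, 0 → max 70
CropF regrets: 15, 10, 100, 95, 50 → max 100
CropG regrets: 0, 60, 55, 0, 50 → max 60
CropA regrets: 60, 80, 75, 40, 30 → max 80
Smallest max regret = 60 → CropG.

CropG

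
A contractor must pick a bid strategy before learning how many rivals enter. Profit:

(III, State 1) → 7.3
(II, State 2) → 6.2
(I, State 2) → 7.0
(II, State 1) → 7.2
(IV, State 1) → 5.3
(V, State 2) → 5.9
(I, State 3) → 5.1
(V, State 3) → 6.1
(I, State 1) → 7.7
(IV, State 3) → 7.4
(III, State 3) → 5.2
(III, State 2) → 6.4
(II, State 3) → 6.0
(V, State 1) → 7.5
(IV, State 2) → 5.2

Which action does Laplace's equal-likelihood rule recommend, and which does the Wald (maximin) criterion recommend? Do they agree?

Row averages: I=6.6, II=97/15, III=6.3, IV=179/30, V=6.5
Highest average = 6.6 → I.
Row minima: I=5.1, II=6.0, III=5.2, IV=5.2, V=5.9
Best worst-case = 6.0 → II.

laplace → I; maximin → II (disagree)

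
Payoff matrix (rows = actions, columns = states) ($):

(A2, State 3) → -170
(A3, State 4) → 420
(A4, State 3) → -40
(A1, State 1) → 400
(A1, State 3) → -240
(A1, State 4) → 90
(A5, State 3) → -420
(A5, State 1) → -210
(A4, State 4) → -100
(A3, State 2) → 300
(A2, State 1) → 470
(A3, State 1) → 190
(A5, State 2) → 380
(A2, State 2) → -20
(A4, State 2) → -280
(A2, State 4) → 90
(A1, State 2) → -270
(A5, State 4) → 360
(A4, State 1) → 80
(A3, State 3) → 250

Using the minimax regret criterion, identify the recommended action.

A3

Column bests: State 1=470, State 2=380, State 3=250, State 4=420.
A1 regrets: 70, 650, 490, 330 → max 650
A2 regrets: 0, 400, 420, 330 → max 420
A3 regrets: 280, 80, 0, 0 → max 280
A4 regrets: 390, 660, 290, 520 → max 660
A5 regrets: 680, 0, 670, 60 → max 680
Smallest max regret = 280 → A3.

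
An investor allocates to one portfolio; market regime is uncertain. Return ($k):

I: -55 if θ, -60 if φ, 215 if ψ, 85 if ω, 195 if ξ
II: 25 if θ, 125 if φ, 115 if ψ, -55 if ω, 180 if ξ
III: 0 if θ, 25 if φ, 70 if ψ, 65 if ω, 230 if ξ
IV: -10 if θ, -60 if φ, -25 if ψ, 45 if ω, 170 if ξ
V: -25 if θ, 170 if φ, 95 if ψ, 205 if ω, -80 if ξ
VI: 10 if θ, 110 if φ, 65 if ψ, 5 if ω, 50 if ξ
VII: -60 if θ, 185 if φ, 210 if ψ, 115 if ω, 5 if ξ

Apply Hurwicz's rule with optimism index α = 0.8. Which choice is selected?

I: 0.8·215 + 0.2·(-60) = 160
II: 0.8·180 + 0.2·(-55) = 133
III: 0.8·230 + 0.2·0 = 184
IV: 0.8·170 + 0.2·(-60) = 124
V: 0.8·205 + 0.2·(-80) = 148
VI: 0.8·110 + 0.2·5 = 89
VII: 0.8·210 + 0.2·(-60) = 156
Highest Hurwicz score = 184 → III.

III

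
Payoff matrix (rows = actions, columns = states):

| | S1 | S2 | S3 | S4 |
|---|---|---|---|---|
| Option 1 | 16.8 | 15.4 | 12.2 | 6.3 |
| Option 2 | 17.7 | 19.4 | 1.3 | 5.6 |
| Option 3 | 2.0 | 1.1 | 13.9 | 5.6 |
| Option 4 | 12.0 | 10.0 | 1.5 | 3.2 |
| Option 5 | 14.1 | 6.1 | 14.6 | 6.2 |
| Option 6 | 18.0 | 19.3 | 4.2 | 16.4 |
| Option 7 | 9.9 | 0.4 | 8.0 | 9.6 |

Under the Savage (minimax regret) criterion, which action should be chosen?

Option 1

Column bests: S1=18.0, S2=19.4, S3=14.6, S4=16.4.
Option 1 regrets: 1.2, 4.0, 2.4, 10.1 → max 10.1
Option 2 regrets: 0.3, 0.0, 13.3, 10.8 → max 13.3
Option 3 regrets: 16.0, 18.3, 0.7, 10.8 → max 18.3
Option 4 regrets: 6.0, 9.4, 13.1, 13.2 → max 13.2
Option 5 regrets: 3.9, 13.3, 0.0, 10.2 → max 13.3
Option 6 regrets: 0.0, 0.1, 10.4, 0.0 → max 10.4
Option 7 regrets: 8.1, 19.0, 6.6, 6.8 → max 19.0
Smallest max regret = 10.1 → Option 1.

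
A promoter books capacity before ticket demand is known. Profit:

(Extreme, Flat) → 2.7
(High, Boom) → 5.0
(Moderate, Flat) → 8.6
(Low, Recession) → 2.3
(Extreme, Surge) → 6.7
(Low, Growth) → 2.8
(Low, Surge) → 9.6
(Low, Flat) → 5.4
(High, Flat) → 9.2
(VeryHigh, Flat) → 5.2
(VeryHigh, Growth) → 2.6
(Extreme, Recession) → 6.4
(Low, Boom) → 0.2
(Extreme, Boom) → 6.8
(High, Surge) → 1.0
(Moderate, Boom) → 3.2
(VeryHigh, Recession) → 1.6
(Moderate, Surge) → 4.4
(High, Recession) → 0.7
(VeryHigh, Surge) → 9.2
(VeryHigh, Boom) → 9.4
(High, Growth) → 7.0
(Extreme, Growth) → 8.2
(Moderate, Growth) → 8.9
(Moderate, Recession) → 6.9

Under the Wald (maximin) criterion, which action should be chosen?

Moderate

Row minima: Low=0.2, Moderate=3.2, High=0.7, VeryHigh=1.6, Extreme=2.7
Best worst-case = 3.2 → Moderate.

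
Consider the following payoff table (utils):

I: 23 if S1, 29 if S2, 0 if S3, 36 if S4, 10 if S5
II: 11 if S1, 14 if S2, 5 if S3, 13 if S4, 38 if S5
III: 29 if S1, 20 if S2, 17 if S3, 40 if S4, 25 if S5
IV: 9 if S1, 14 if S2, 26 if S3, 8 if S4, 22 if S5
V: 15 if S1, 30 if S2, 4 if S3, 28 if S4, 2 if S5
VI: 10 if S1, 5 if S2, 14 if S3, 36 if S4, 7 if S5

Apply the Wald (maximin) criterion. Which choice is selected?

III

Row minima: I=0, II=5, III=17, IV=8, V=2, VI=5
Best worst-case = 17 → III.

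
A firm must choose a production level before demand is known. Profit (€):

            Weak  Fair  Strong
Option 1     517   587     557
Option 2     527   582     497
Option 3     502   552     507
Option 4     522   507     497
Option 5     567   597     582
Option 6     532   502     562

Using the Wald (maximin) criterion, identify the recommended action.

Row minima: Option 1=517, Option 2=497, Option 3=502, Option 4=497, Option 5=567, Option 6=502
Best worst-case = 567 → Option 5.

Option 5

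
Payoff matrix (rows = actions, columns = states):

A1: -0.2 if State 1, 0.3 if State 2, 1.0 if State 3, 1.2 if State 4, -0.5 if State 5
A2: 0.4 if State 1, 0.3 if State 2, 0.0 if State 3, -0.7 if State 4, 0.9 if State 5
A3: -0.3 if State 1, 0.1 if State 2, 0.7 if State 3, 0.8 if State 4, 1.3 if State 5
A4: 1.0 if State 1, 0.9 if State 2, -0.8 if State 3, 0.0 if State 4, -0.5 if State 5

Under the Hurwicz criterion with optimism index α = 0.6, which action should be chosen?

A1: 0.6·1.2 + 0.4·(-0.5) = 0.52
A2: 0.6·0.9 + 0.4·(-0.7) = 0.26
A3: 0.6·1.3 + 0.4·(-0.3) = 0.66
A4: 0.6·1.0 + 0.4·(-0.8) = 0.28
Highest Hurwicz score = 0.66 → A3.

A3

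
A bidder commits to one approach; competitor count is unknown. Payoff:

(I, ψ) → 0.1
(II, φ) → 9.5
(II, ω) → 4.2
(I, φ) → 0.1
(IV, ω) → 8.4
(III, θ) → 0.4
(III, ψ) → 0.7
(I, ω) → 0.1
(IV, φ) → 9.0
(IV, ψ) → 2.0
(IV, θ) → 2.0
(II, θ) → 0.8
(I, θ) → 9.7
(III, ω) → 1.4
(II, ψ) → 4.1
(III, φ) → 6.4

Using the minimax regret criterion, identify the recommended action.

Column bests: θ=9.7, φ=9.5, ψ=4.1, ω=8.4.
I regrets: 0.0, 9.4, 4.0, 8.3 → max 9.4
II regrets: 8.9, 0.0, 0.0, 4.2 → max 8.9
III regrets: 9.3, 3.1, 3.4, 7.0 → max 9.3
IV regrets: 7.7, 0.5, 2.1, 0.0 → max 7.7
Smallest max regret = 7.7 → IV.

IV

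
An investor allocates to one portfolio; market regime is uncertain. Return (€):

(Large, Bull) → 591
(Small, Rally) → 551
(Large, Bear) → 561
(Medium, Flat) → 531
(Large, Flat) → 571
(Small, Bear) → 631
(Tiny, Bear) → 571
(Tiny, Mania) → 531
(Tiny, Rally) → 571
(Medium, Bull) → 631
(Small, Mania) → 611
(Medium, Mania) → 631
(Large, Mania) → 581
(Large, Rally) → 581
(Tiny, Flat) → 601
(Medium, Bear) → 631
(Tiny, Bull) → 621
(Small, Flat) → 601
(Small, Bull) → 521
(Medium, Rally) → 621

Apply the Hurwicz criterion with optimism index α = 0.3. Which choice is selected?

Large

Tiny: 0.3·621 + 0.7·531 = 558
Small: 0.3·631 + 0.7·521 = 554
Medium: 0.3·631 + 0.7·531 = 561
Large: 0.3·591 + 0.7·561 = 570
Highest Hurwicz score = 570 → Large.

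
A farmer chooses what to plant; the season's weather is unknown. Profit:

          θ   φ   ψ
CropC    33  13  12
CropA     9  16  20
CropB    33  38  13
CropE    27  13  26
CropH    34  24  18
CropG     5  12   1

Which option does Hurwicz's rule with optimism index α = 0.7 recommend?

CropC: 0.7·33 + 0.3·12 = 26.7
CropA: 0.7·20 + 0.3·9 = 16.7
CropB: 0.7·38 + 0.3·13 = 30.5
CropE: 0.7·27 + 0.3·13 = 22.8
CropH: 0.7·34 + 0.3·18 = 29.2
CropG: 0.7·12 + 0.3·1 = 8.7
Highest Hurwicz score = 30.5 → CropB.

CropB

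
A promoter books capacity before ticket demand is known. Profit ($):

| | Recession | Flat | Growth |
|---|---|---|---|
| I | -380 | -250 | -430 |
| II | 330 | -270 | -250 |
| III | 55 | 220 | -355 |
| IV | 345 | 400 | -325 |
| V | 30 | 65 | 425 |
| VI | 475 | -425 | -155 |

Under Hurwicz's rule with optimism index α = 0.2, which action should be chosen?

V

I: 0.2·(-250) + 0.8·(-430) = -394
II: 0.2·330 + 0.8·(-270) = -150
III: 0.2·220 + 0.8·(-355) = -240
IV: 0.2·400 + 0.8·(-325) = -180
V: 0.2·425 + 0.8·30 = 109
VI: 0.2·475 + 0.8·(-425) = -245
Highest Hurwicz score = 109 → V.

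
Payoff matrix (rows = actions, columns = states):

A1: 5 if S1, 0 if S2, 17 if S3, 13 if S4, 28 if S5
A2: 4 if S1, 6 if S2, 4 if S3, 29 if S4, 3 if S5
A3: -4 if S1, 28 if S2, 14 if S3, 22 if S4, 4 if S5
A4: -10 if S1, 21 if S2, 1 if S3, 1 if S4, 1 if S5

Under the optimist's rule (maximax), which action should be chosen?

A2

Row maxima: A1=28, A2=29, A3=28, A4=21
Best best-case = 29 → A2.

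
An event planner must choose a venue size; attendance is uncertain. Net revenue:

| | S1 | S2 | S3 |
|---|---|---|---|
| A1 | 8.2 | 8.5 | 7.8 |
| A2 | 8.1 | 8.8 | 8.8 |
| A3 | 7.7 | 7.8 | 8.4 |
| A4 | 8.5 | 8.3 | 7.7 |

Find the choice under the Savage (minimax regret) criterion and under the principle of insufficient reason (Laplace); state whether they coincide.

Column bests: S1=8.5, S2=8.8, S3=8.8.
A1 regrets: 0.3, 0.3, 1.0 → max 1.0
A2 regrets: 0.4, 0.0, 0.0 → max 0.4
A3 regrets: 0.8, 1.0, 0.4 → max 1.0
A4 regrets: 0.0, 0.5, 1.1 → max 1.1
Smallest max regret = 0.4 → A2.
Row averages: A1=49/6, A2=257/30, A3=239/30, A4=49/6
Highest average = 257/30 → A2.

minimax regret → A2; laplace → A2 (agree)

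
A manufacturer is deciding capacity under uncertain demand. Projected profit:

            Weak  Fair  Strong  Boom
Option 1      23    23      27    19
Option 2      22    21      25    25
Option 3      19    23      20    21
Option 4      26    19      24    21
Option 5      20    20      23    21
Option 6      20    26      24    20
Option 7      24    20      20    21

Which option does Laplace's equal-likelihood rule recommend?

Option 2

Row averages: Option 1=23, Option 2=23.25, Option 3=20.75, Option 4=22.5, Option 5=21, Option 6=22.5, Option 7=21.25
Highest average = 23.25 → Option 2.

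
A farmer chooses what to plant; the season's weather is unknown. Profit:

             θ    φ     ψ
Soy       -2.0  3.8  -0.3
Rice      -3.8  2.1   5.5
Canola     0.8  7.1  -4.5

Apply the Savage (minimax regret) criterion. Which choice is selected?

Rice

Column bests: θ=0.8, φ=7.1, ψ=5.5.
Soy regrets: 2.8, 3.3, 5.8 → max 5.8
Rice regrets: 4.6, 5.0, 0.0 → max 5.0
Canola regrets: 0.0, 0.0, 10.0 → max 10.0
Smallest max regret = 5.0 → Rice.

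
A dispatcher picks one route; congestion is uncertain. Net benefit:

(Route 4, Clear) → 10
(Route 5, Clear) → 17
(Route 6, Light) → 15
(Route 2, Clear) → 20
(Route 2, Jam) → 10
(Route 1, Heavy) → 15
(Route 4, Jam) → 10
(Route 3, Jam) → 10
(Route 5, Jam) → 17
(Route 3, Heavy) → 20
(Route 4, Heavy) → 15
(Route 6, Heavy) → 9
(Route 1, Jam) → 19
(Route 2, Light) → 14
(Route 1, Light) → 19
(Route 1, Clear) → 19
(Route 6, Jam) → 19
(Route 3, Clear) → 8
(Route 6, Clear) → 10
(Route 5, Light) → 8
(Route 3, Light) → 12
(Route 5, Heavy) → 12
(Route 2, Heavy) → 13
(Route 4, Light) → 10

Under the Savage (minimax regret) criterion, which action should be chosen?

Route 1

Column bests: Clear=20, Light=19, Heavy=20, Jam=19.
Route 1 regrets: 1, 0, 5, 0 → max 5
Route 2 regrets: 0, 5, 7, 9 → max 9
Route 3 regrets: 12, 7, 0, 9 → max 12
Route 4 regrets: 10, 9, 5, 9 → max 10
Route 5 regrets: 3, 11, 8, 2 → max 11
Route 6 regrets: 10, 4, 11, 0 → max 11
Smallest max regret = 5 → Route 1.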